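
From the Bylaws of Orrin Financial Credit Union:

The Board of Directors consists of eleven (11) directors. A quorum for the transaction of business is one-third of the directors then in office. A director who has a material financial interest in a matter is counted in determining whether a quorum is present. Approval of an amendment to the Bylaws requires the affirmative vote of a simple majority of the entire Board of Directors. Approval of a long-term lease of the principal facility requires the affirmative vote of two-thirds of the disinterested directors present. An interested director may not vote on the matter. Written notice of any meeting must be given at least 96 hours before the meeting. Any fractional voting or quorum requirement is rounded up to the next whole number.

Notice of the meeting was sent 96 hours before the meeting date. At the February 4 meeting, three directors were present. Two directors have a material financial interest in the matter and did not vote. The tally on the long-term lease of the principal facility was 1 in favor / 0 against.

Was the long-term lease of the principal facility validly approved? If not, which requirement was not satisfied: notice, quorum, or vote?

Notice: 96 hours given; 96 required (96 ≥ 96). Satisfied.
Quorum: 3 present (interested directors count toward quorum); quorum is 4. Not satisfied.
Vote: the long-term lease of the principal facility requires two-thirds of the disinterested directors present (3 − 2 = 1). 2/3 of 1 = 0.67, rounded up to 1, so 1 affirmative vote is needed; 1 voted in favor. Satisfied. (Moot — without a quorum no business can be validly transacted.)

Invalid — quorum requirement not satisfied.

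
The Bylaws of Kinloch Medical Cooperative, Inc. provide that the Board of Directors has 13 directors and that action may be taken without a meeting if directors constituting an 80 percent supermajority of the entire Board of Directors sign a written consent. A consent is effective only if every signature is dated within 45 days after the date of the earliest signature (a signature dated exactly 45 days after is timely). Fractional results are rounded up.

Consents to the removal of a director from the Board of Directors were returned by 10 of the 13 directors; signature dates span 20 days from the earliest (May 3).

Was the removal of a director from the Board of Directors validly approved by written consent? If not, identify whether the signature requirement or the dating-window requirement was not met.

Signatures required: an 80 percent supermajority of 13 — 4/5 of 13 = 10.40, rounded up to 11, so 11 needed; 10 signed. Insufficient.
Dating window: the latest signature is 20 days after the earliest; the limit is 45 days. Within the window.

Not effective — insufficient signatures.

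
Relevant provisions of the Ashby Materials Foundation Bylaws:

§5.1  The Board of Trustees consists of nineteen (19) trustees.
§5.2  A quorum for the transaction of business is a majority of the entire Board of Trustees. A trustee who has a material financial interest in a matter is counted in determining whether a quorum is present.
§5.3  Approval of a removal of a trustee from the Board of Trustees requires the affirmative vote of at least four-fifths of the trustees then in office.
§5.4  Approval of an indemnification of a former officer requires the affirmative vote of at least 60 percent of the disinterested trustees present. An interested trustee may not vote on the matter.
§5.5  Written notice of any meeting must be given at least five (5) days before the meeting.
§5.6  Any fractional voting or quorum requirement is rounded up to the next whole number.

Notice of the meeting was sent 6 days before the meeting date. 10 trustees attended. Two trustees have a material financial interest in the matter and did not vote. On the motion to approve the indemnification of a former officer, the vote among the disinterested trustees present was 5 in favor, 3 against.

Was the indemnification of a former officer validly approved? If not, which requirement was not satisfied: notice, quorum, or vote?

Valid — all requirements satisfied.

Notice: 6 days given; 5 required (6 ≥ 5). Satisfied.
Quorum: 10 present (interested trustees count toward quorum); quorum is 10. Satisfied.
Vote: the indemnification of a former officer requires three-fifths of the disinterested trustees present (10 − 2 = 8). 3/5 of 8 = 4.80, rounded up to 5, so 5 affirmative votes are needed; 5 voted in favor. Satisfied.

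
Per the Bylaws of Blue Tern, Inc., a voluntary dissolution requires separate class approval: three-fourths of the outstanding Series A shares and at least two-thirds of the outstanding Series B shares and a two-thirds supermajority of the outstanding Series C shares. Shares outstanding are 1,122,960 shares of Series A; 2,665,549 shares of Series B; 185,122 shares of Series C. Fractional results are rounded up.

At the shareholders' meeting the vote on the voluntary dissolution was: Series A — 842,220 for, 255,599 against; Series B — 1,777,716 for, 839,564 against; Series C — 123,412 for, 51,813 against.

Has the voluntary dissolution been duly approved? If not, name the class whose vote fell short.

Not approved — the Series C shares did not give the required vote.

Series A: 3/4 of 1122960 = 842220; 842,220 required, 842,220 in favor — approved.
Series B: 2/3 of 2665549 = 1777032.67, rounded up to 1777033; 1,777,033 required, 1,777,716 in favor — approved.
Series C: 2/3 of 185122 = 123414.67, rounded up to 123415; 123,415 required, 123,412 in favor — not approved.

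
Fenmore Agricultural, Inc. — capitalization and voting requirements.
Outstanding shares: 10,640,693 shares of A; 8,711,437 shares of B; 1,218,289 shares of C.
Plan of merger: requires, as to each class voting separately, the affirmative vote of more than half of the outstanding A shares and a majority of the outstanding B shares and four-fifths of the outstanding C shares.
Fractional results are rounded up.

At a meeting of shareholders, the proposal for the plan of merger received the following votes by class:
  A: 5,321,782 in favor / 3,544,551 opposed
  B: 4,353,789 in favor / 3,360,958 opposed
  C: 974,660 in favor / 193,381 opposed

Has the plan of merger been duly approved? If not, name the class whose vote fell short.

Not approved — the B shares did not give the required vote.

A: a majority of 10640693 is 5320347; 5,320,347 required, 5,321,782 in favor — approved.
B: a majority of 8711437 is 4355719; 4,355,719 required, 4,353,789 in favor — not approved.
C: 4/5 of 1218289 = 974631.20, rounded up to 974632; 974,632 required, 974,660 in favor — approved.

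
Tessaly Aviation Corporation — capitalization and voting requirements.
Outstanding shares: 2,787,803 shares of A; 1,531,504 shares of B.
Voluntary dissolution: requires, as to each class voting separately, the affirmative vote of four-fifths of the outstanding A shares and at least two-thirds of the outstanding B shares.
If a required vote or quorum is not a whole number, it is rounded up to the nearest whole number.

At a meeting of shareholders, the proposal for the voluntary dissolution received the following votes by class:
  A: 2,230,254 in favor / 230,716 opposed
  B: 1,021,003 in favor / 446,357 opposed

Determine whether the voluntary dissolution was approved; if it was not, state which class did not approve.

A: 4/5 of 2787803 = 2230242.40, rounded up to 2230243; 2,230,243 required, 2,230,254 in favor — approved.
B: 2/3 of 1531504 = 1021002.67, rounded up to 1021003; 1,021,003 required, 1,021,003 in favor — approved.

Approved — every class gave the required vote.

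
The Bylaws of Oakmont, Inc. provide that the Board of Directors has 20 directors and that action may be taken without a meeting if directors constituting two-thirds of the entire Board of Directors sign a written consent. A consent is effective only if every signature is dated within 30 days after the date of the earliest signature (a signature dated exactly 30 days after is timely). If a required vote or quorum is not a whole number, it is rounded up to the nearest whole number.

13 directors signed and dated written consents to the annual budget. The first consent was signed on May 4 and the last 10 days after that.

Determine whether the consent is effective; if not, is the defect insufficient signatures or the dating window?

Not effective — insufficient signatures.

Signatures required: two-thirds of 20 — 2/3 of 20 = 13.33, rounded up to 14, so 14 needed; 13 signed. Insufficient.
Dating window: the latest signature is 10 days after the earliest; the limit is 30 days. Within the window.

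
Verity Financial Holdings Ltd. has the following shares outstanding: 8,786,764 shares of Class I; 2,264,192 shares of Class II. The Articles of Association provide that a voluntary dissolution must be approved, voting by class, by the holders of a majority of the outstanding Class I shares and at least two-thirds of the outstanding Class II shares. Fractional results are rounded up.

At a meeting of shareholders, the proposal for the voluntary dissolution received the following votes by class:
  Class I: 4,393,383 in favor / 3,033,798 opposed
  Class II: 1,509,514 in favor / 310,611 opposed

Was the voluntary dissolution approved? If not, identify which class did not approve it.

Approved — every class gave the required vote.

Class I: a majority of 8786764 is 4393383; 4,393,383 required, 4,393,383 in favor — approved.
Class II: 2/3 of 2264192 = 1509461.33, rounded up to 1509462; 1,509,462 required, 1,509,514 in favor — approved.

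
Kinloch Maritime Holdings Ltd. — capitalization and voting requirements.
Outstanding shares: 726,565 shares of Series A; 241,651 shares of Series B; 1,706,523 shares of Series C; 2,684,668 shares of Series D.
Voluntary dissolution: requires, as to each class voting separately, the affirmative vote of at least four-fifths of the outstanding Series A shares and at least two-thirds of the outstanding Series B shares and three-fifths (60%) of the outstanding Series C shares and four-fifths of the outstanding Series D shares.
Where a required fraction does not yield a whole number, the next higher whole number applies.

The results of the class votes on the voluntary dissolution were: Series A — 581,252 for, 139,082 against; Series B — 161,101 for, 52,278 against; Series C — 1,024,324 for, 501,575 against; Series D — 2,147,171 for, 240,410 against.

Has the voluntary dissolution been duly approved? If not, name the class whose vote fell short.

Not approved — the Series D shares did not give the required vote.

Series A: 4/5 of 726565 = 581252; 581,252 required, 581,252 in favor — approved.
Series B: 2/3 of 241651 = 161100.67, rounded up to 161101; 161,101 required, 161,101 in favor — approved.
Series C: 3/5 of 1706523 = 1023913.80, rounded up to 1023914; 1,023,914 required, 1,024,324 in favor — approved.
Series D: 4/5 of 2684668 = 2147734.40, rounded up to 2147735; 2,147,735 required, 2,147,171 in favor — not approved.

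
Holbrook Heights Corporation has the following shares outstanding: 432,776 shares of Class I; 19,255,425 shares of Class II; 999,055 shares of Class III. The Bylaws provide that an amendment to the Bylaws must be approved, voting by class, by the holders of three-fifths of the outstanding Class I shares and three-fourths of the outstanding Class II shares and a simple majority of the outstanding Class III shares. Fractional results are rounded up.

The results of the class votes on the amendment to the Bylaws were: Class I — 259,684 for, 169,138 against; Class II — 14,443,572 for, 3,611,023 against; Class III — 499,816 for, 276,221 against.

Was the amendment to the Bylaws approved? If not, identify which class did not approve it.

Approved — every class gave the required vote.

Class I: 3/5 of 432776 = 259665.60, rounded up to 259666; 259,666 required, 259,684 in favor — approved.
Class II: 3/4 of 19255425 = 14441568.75, rounded up to 14441569; 14,441,569 required, 14,443,572 in favor — approved.
Class III: a majority of 999055 is 499528; 499,528 required, 499,816 in favor — approved.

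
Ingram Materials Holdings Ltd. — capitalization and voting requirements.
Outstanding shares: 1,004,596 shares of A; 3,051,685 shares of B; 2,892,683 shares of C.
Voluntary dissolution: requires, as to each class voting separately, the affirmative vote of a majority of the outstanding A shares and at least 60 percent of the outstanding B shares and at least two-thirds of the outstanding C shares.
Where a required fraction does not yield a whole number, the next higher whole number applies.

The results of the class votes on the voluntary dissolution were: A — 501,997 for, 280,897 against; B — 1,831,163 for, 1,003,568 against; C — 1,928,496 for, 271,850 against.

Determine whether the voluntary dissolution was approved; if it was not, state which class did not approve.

A: a majority of 1004596 is 502299; 502,299 required, 501,997 in favor — not approved.
B: 3/5 of 3051685 = 1831011; 1,831,011 required, 1,831,163 in favor — approved.
C: 2/3 of 2892683 = 1928455.33, rounded up to 1928456; 1,928,456 required, 1,928,496 in favor — approved.

Not approved — the A shares did not give the required vote.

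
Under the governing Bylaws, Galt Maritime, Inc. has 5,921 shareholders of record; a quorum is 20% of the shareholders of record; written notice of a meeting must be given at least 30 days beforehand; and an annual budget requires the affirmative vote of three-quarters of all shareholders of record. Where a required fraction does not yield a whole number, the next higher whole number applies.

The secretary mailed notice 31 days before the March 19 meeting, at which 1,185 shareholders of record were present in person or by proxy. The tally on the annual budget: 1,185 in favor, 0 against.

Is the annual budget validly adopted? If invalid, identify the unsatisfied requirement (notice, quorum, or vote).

Invalid — vote requirement not satisfied.

Notice: 31 days given; 30 required. Satisfied.
Quorum: 20% of 5,921 = 1,184.20, rounded up to 1,185; 1,185 present. Satisfied.
Vote: requires three-fourths of all shareholders of record (5,921); 3/4 of 5921 = 4440.75, rounded up to 4441, so 4,441 needed; 1,185 in favor. Not satisfied.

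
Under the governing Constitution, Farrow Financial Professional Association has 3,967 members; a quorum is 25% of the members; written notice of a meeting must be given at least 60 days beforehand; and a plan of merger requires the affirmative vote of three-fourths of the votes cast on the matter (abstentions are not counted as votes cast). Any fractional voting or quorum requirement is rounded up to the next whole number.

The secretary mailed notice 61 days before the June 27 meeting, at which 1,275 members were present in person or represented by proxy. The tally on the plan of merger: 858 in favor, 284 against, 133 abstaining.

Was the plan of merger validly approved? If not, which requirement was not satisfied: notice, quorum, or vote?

Notice: 61 days given; 60 required. Satisfied.
Quorum: 25% of 3,967 = 991.75, rounded up to 992; 1,275 present. Satisfied.
Vote: requires three-fourths of the votes cast (1,275 − 133 abstaining = 1,142); 3/4 of 1142 = 856.50, rounded up to 857, so 857 needed; 858 in favor. Satisfied.

Valid — all requirements satisfied.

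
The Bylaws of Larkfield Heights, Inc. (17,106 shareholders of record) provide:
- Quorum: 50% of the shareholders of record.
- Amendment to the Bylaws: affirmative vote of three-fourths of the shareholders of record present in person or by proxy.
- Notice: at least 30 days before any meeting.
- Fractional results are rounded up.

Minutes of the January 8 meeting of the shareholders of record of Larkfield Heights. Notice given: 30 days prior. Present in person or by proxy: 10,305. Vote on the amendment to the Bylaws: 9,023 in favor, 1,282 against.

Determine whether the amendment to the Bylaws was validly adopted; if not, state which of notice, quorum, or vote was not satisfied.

Notice: 30 days given; 30 required. Satisfied.
Quorum: 50% of 17,106 = 8,553; 10,305 present. Satisfied.
Vote: requires three-fourths of those present (10,305); 3/4 of 10305 = 7728.75, rounded up to 7729, so 7,729 needed; 9,023 in favor. Satisfied.

Valid — all requirements satisfied.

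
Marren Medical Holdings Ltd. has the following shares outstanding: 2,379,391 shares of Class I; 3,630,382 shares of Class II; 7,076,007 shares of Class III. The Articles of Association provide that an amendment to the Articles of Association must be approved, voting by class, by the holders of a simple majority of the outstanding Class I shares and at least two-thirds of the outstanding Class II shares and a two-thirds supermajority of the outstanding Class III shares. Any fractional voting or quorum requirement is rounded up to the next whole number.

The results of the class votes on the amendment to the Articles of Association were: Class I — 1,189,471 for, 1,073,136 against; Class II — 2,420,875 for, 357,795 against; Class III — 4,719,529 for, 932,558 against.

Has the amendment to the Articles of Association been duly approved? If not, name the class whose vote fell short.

Not approved — the Class I shares did not give the required vote.

Class I: a majority of 2379391 is 1189696; 1,189,696 required, 1,189,471 in favor — not approved.
Class II: 2/3 of 3630382 = 2420254.67, rounded up to 2420255; 2,420,255 required, 2,420,875 in favor — approved.
Class III: 2/3 of 7076007 = 4717338; 4,717,338 required, 4,719,529 in favor — approved.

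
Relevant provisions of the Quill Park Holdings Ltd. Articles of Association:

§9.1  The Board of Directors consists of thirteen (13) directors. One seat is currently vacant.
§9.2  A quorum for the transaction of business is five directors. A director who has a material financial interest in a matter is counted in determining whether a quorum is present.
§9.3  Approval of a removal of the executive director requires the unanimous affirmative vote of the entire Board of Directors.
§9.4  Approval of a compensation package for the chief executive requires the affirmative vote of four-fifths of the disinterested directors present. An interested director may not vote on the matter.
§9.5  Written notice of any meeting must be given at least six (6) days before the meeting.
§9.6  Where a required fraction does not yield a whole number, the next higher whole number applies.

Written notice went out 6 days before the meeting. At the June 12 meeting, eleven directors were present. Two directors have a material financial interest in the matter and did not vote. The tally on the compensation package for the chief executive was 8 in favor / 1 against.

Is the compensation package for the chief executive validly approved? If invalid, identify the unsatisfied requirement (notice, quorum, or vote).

Valid — all requirements satisfied.

Notice: 6 days given; 6 required (6 ≥ 6). Satisfied.
Quorum: 11 present (interested directors count toward quorum); quorum is 5. Satisfied.
Vote: the compensation package for the chief executive requires four-fifths of the disinterested directors present (11 − 2 = 9). 4/5 of 9 = 7.20, rounded up to 8, so 8 affirmative votes are needed; 8 voted in favor. Satisfied.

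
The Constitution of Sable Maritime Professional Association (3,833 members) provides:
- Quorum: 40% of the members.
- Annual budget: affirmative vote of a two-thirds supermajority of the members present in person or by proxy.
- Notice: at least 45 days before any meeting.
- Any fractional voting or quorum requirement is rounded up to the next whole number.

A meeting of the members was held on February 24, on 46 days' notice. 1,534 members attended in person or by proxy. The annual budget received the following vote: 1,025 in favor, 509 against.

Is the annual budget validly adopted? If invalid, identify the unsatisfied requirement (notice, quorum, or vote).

Valid — all requirements satisfied.

Notice: 46 days given; 45 required. Satisfied.
Quorum: 40% of 3,833 = 1,533.20, rounded up to 1,534; 1,534 present. Satisfied.
Vote: requires two-thirds of those present (1,534); 2/3 of 1534 = 1022.67, rounded up to 1023, so 1,023 needed; 1,025 in favor. Satisfied.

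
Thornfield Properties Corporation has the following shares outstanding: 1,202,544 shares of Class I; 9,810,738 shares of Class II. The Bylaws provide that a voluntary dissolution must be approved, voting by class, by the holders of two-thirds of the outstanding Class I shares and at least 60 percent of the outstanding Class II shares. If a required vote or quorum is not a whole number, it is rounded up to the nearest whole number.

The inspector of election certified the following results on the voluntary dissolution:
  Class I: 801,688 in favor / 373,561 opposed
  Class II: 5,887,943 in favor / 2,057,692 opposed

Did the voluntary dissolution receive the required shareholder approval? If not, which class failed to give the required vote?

Class I: 2/3 of 1202544 = 801696; 801,696 required, 801,688 in favor — not approved.
Class II: 3/5 of 9810738 = 5886442.80, rounded up to 5886443; 5,886,443 required, 5,887,943 in favor — approved.

Not approved — the Class I shares did not give the required vote.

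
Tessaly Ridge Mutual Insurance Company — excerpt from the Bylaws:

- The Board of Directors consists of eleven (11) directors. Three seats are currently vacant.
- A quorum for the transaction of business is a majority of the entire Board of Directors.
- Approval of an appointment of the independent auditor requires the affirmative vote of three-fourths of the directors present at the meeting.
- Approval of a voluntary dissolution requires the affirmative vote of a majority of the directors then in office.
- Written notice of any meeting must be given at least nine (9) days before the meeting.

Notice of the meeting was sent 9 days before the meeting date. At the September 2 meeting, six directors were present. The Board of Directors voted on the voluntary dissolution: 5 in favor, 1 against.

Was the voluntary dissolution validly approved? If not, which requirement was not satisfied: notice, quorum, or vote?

Notice: 9 days given; 9 required (9 ≥ 9). Satisfied.
Quorum: 6 present; quorum is 6. Satisfied.
Vote: the voluntary dissolution requires a majority of the directors then in office (8). A majority of 8 is 5, so 5 affirmative votes are needed; 5 voted in favor. Satisfied.

Valid — all requirements satisfied.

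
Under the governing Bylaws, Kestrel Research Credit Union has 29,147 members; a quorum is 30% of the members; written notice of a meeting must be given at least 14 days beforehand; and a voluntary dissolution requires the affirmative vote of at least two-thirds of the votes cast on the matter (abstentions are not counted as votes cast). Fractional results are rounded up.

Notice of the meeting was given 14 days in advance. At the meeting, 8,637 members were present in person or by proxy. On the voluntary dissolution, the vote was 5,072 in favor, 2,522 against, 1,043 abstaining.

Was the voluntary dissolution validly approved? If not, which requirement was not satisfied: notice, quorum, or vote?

Invalid — quorum requirement not satisfied.

Notice: 14 days given; 14 required. Satisfied.
Quorum: 30% of 29,147 = 8,744.10, rounded up to 8,745; 8,637 present. Not satisfied.
Vote: requires two-thirds of the votes cast (8,637 − 1,043 abstaining = 7,594); 2/3 of 7594 = 5062.67, rounded up to 5063, so 5,063 needed; 5,072 in favor. Satisfied.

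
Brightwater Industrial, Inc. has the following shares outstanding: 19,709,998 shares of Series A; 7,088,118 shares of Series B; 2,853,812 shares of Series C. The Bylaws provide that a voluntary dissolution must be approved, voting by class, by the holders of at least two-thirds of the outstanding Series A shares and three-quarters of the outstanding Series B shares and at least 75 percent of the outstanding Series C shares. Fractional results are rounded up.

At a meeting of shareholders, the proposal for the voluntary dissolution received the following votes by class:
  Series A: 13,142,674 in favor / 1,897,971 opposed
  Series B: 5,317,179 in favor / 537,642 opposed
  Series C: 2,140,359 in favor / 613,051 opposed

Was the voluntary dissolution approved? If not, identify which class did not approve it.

Approved — every class gave the required vote.

Series A: 2/3 of 19709998 = 13139998.67, rounded up to 13139999; 13,139,999 required, 13,142,674 in favor — approved.
Series B: 3/4 of 7088118 = 5316088.50, rounded up to 5316089; 5,316,089 required, 5,317,179 in favor — approved.
Series C: 3/4 of 2853812 = 2140359; 2,140,359 required, 2,140,359 in favor — approved.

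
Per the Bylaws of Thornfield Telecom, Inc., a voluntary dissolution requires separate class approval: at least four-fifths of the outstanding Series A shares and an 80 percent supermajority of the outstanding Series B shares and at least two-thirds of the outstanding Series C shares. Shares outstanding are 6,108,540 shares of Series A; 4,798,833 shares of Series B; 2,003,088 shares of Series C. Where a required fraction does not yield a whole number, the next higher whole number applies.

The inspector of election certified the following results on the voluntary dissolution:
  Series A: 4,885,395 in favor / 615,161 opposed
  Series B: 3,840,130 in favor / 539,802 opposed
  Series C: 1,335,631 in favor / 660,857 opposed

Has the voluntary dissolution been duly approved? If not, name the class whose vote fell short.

Series A: 4/5 of 6108540 = 4886832; 4,886,832 required, 4,885,395 in favor — not approved.
Series B: 4/5 of 4798833 = 3839066.40, rounded up to 3839067; 3,839,067 required, 3,840,130 in favor — approved.
Series C: 2/3 of 2003088 = 1335392; 1,335,392 required, 1,335,631 in favor — approved.

Not approved — the Series A shares did not give the required vote.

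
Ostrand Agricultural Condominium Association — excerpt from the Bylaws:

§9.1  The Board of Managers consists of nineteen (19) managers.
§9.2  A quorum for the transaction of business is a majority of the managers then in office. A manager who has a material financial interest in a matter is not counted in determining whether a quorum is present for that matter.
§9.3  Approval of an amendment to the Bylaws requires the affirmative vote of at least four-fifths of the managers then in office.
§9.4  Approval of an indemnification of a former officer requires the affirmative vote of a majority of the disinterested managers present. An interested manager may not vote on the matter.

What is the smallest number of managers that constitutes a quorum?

A majority of 19 is 10.

10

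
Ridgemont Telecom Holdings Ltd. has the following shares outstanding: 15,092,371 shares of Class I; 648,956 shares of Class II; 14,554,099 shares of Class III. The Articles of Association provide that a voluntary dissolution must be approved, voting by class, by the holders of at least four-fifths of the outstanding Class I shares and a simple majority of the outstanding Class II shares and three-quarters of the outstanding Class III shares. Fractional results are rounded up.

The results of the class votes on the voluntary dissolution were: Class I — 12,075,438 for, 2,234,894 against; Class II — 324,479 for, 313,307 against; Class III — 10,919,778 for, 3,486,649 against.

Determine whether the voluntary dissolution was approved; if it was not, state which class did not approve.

Approved — every class gave the required vote.

Class I: 4/5 of 15092371 = 12073896.80, rounded up to 12073897; 12,073,897 required, 12,075,438 in favor — approved.
Class II: a majority of 648956 is 324479; 324,479 required, 324,479 in favor — approved.
Class III: 3/4 of 14554099 = 10915574.25, rounded up to 10915575; 10,915,575 required, 10,919,778 in favor — approved.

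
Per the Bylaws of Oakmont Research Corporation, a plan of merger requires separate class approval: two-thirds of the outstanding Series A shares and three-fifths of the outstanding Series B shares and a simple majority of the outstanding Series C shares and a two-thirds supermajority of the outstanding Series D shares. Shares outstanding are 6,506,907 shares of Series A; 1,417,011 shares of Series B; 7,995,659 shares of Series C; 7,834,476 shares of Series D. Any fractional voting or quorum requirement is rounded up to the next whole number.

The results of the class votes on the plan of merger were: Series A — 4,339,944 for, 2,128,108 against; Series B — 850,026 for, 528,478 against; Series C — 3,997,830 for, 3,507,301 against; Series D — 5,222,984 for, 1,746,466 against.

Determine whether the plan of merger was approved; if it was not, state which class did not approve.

Series A: 2/3 of 6506907 = 4337938; 4,337,938 required, 4,339,944 in favor — approved.
Series B: 3/5 of 1417011 = 850206.60, rounded up to 850207; 850,207 required, 850,026 in favor — not approved.
Series C: a majority of 7995659 is 3997830; 3,997,830 required, 3,997,830 in favor — approved.
Series D: 2/3 of 7834476 = 5222984; 5,222,984 required, 5,222,984 in favor — approved.

Not approved — the Series B shares did not give the required vote.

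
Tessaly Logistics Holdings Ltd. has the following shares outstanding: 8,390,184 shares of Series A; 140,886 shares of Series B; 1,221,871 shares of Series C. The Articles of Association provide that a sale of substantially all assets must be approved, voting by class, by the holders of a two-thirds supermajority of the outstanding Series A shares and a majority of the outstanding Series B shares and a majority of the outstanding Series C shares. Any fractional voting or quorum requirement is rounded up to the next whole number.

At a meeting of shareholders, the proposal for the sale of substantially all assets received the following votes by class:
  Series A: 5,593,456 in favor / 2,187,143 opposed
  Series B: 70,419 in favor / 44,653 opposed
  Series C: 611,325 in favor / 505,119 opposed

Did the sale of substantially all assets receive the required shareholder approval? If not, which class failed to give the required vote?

Not approved — the Series B shares did not give the required vote.

Series A: 2/3 of 8390184 = 5593456; 5,593,456 required, 5,593,456 in favor — approved.
Series B: a majority of 140886 is 70444; 70,444 required, 70,419 in favor — not approved.
Series C: a majority of 1221871 is 610936; 610,936 required, 611,325 in favor — approved.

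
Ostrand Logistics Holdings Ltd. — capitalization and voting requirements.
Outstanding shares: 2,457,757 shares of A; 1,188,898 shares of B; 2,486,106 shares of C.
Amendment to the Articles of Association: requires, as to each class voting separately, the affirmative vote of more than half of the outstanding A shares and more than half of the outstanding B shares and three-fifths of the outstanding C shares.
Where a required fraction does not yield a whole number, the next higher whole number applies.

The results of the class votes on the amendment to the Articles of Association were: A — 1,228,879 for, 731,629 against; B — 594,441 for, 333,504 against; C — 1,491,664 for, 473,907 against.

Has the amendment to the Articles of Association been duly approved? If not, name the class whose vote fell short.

A: a majority of 2457757 is 1228879; 1,228,879 required, 1,228,879 in favor — approved.
B: a majority of 1188898 is 594450; 594,450 required, 594,441 in favor — not approved.
C: 3/5 of 2486106 = 1491663.60, rounded up to 1491664; 1,491,664 required, 1,491,664 in favor — approved.

Not approved — the B shares did not give the required vote.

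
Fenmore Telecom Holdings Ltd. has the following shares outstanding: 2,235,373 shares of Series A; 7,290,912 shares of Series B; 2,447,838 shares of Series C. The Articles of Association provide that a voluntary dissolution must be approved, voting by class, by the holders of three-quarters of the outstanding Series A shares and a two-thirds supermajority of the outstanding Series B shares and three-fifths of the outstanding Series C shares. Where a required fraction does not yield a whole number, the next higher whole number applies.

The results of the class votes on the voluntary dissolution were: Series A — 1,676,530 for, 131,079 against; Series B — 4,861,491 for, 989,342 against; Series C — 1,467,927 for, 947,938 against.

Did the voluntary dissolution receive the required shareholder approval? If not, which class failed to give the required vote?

Series A: 3/4 of 2235373 = 1676529.75, rounded up to 1676530; 1,676,530 required, 1,676,530 in favor — approved.
Series B: 2/3 of 7290912 = 4860608; 4,860,608 required, 4,861,491 in favor — approved.
Series C: 3/5 of 2447838 = 1468702.80, rounded up to 1468703; 1,468,703 required, 1,467,927 in favor — not approved.

Not approved — the Series C shares did not give the required vote.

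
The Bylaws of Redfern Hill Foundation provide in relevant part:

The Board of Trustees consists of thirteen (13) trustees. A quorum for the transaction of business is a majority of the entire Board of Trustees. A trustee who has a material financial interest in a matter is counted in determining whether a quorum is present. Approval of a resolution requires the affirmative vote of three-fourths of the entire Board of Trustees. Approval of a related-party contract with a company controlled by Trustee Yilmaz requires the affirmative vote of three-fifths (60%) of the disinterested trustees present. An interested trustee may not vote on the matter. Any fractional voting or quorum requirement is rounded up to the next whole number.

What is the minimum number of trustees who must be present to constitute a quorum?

A majority of 13 is 7.

7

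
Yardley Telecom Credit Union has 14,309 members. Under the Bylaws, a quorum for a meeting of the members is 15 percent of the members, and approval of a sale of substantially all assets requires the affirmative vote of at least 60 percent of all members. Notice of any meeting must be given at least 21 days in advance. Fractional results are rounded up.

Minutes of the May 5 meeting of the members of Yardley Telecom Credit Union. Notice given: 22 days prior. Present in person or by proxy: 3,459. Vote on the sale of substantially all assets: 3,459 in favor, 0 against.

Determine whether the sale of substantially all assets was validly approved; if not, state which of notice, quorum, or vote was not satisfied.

Notice: 22 days given; 21 required. Satisfied.
Quorum: 15% of 14,309 = 2,146.35, rounded up to 2,147; 3,459 present. Satisfied.
Vote: requires three-fifths of all members (14,309); 3/5 of 14309 = 8585.40, rounded up to 8586, so 8,586 needed; 3,459 in favor. Not satisfied.

Invalid — vote requirement not satisfied.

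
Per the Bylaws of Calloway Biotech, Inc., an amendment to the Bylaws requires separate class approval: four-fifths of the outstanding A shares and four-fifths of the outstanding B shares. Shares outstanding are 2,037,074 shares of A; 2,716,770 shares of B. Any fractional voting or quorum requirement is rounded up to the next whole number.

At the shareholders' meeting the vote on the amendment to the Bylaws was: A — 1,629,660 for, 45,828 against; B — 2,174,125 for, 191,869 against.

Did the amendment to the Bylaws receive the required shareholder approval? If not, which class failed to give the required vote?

Approved — every class gave the required vote.

A: 4/5 of 2037074 = 1629659.20, rounded up to 1629660; 1,629,660 required, 1,629,660 in favor — approved.
B: 4/5 of 2716770 = 2173416; 2,173,416 required, 2,174,125 in favor — approved.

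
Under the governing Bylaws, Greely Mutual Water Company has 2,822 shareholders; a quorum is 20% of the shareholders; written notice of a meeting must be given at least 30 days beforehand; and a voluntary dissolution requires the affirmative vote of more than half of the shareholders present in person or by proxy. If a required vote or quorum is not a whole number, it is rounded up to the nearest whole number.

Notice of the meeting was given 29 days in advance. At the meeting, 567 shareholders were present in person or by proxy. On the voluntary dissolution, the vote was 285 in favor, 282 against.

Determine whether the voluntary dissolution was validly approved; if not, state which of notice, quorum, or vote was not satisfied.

Invalid — notice requirement not satisfied.

Notice: 29 days given; 30 required. Not satisfied.
Quorum: 20% of 2,822 = 564.40, rounded up to 565; 567 present. Satisfied.
Vote: requires a majority of those present (567); a majority of 567 is 284, so 284 needed; 285 in favor. Satisfied.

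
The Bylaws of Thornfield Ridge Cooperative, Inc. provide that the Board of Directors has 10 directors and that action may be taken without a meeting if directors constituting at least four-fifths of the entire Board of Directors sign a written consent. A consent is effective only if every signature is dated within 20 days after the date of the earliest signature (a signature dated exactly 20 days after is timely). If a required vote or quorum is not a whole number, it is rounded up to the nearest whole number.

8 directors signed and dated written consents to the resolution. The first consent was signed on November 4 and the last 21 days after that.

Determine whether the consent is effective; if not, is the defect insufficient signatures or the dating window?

Signatures required: at least four-fifths of 10 — 4/5 of 10 = 8, so 8 needed; 8 signed. Sufficient.
Dating window: the latest signature is 21 days after the earliest; the limit is 20 days. Outside the window.

Not effective — dating-window requirement not satisfied.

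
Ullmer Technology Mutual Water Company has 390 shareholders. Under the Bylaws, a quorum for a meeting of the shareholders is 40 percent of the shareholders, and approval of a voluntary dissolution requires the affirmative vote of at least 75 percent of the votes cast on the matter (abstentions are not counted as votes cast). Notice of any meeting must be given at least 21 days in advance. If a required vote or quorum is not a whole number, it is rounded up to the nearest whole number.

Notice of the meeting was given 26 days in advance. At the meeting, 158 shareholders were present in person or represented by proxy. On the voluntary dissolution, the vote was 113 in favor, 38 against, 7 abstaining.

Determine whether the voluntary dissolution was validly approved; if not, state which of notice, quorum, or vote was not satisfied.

Invalid — vote requirement not satisfied.

Notice: 26 days given; 21 required. Satisfied.
Quorum: 40% of 390 = 156; 158 present. Satisfied.
Vote: requires three-fourths of the votes cast (158 − 7 abstaining = 151); 3/4 of 151 = 113.25, rounded up to 114, so 114 needed; 113 in favor. Not satisfied.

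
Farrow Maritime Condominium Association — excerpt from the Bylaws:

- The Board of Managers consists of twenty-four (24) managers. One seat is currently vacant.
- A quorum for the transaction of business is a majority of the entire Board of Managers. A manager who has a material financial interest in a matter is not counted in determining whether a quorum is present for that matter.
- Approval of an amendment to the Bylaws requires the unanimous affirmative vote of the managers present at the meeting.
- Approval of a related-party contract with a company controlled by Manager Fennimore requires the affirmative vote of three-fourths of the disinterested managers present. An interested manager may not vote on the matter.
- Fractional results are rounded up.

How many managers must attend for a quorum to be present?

A majority of 24 is 13.

13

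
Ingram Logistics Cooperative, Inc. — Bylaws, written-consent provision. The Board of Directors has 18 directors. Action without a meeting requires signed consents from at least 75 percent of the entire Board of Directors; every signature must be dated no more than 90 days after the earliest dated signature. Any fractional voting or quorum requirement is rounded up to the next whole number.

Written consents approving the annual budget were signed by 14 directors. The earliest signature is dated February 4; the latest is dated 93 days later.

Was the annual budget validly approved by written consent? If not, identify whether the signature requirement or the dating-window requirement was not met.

Signatures required: at least 75 percent of 18 — 3/4 of 18 = 13.50, rounded up to 14, so 14 needed; 14 signed. Sufficient.
Dating window: the latest signature is 93 days after the earliest; the limit is 90 days. Outside the window.

Not effective — dating-window requirement not satisfied.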